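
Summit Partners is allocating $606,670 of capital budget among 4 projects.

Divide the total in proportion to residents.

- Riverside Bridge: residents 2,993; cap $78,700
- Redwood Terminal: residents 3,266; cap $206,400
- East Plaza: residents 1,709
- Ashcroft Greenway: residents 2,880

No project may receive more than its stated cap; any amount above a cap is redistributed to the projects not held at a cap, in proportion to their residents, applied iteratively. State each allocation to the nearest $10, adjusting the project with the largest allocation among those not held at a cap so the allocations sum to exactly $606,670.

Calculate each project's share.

Riverside Bridge: $78,700 | Redwood Terminal: $206,400 | East Plaza: $119,760 | Ashcroft Greenway: $201,810

Residents total: 10,848.
Pro-rata shares before constraints: Riverside Bridge 167,382.31; Redwood Terminal 182,649.73; East Plaza 95,575.13; Ashcroft Greenway 161,062.83.
Cap binds for Riverside Bridge ($78,700); balance $527,970 reallocated over remaining residents 7,855.
Cap binds for Redwood Terminal ($206,400); balance $321,570 reallocated over remaining residents 4,589.
Redistributed shares: East Plaza 119,756.62 → $119,760; Ashcroft Greenway 201,813.38 → $201,810.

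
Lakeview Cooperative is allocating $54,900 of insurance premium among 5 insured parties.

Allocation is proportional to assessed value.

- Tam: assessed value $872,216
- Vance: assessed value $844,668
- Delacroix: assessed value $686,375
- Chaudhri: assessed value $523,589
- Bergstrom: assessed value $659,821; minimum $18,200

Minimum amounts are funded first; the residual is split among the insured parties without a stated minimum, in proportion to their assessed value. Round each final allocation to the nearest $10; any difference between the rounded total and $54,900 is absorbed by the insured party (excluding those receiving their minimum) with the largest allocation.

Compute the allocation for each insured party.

Tam: $10,930 · Vance: $10,590 · Delacroix: $8,610 · Chaudhri: $6,570 · Bergstrom: $18,200

Minimums first: Bergstrom $18,200. Balance $36,700.
Balance split over remaining assessed value 2,926,848: Tam 10,936.79 → $10,940; Vance 10,591.37 → $10,590; Delacroix 8,606.52 → $8,610; Chaudhri 6,565.33 → $6,570.
Rounding difference −$10 applied to Tam → $10,930.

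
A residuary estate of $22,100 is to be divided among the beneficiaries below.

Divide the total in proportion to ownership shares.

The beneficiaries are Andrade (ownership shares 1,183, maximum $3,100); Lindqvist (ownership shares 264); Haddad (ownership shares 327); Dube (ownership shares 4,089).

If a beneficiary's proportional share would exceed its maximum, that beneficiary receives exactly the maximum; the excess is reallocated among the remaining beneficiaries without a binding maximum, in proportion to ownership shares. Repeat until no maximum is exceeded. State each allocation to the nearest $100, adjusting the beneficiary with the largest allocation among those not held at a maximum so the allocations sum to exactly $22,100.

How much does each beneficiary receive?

Andrade: $3,100; Lindqvist: $1,100; Haddad: $1,300; Dube: $16,600

Sum of ownership shares: 5,863.
Proportional shares (ignoring caps): Andrade 4,459.20; Lindqvist 995.12; Haddad 1,232.59; Dube 15,413.08.
Held at cap: Andrade ($3,100); residual $19,000 reallocated over remaining ownership shares 4,680.
Shares after redistribution: Lindqvist 1,071.79 → $1,100; Haddad 1,327.56 → $1,300; Dube 16,600.64 → $16,600.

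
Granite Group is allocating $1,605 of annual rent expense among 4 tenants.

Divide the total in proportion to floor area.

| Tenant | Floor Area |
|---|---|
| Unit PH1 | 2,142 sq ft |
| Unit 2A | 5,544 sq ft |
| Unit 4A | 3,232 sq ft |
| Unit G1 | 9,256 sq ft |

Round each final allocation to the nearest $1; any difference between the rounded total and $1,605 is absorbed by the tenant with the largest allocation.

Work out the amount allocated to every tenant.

Unit PH1: $170 · Unit 2A: $441 · Unit 4A: $257 · Unit G1: $737

Sum of floor area: 20,174.
Proportional shares: Unit PH1 2,142/20,174 × $1,605 = 170.41; Unit 2A 5,544/20,174 × $1,605 = 441.07; Unit 4A 3,232/20,174 × $1,605 = 257.13; Unit G1 9,256/20,174 × $1,605 = 736.39.
Rounded to nearest $1: Unit PH1 $170; Unit 2A $441; Unit 4A $257; Unit G1 $736. Sum = $1,604.
Difference $1,605 − $1,604 = +$1 applied to largest allocation (Unit G1): Unit G1 becomes $737.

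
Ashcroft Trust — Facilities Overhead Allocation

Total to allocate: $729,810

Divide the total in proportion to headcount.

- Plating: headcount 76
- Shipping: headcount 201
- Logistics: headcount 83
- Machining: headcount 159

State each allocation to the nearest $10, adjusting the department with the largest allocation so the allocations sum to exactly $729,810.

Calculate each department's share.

Plating: $106,870 · Shipping: $282,650 · Logistics: $116,710 · Machining: $223,580

Sum of headcount: 519.
Raw shares: Plating 76/519 × $729,810 = 106,870.06; Shipping 201/519 × $729,810 = 282,643.18; Logistics 83/519 × $729,810 = 116,713.35; Machining 159/519 × $729,810 = 223,583.41.
After rounding ($10): Plating $106,870; Shipping $282,640; Logistics $116,710; Machining $223,580. Sum = $729,800.
Difference $729,810 − $729,800 = +$10 applied to largest allocation (Shipping): Shipping becomes $282,650.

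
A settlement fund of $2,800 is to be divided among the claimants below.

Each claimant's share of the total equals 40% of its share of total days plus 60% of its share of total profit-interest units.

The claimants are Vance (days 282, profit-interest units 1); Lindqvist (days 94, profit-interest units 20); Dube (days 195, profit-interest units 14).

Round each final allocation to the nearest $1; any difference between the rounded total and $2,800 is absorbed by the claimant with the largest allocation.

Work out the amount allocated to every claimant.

Vance: $601 · Lindqvist: $1,145 · Dube: $1,054

Totals — days 571, profit-interest units 35.
Composite weights (40% days + 60% profit-interest units): Vance 0.2147; Lindqvist 0.4087; Dube 0.3766.
Unrounded shares: Vance 601.13; Lindqvist 1,144.38; Dube 1,054.49.
After rounding ($1): Vance $601; Lindqvist $1,144; Dube $1,054. Sum = $2,799.
Difference $2,800 − $2,799 = +$1 applied to largest allocation (Lindqvist): Lindqvist becomes $1,145.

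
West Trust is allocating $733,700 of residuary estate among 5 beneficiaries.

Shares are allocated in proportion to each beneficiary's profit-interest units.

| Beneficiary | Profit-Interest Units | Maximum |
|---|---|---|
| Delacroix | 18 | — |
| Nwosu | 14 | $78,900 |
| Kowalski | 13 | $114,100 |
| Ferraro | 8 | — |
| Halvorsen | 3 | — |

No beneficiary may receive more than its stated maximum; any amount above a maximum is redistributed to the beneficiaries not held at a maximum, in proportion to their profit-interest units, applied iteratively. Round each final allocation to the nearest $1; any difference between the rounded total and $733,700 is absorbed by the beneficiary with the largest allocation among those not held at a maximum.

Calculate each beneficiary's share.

Delacroix: $335,607 | Nwosu: $78,900 | Kowalski: $114,100 | Ferraro: $149,159 | Halvorsen: $55,934

Sum of profit-interest units: 56.
Proportional shares (ignoring caps): Delacroix 235,832.14; Nwosu 183,425.00; Kowalski 170,323.21; Ferraro 104,814.29; Halvorsen 39,305.36.
Held at cap: Nwosu ($78,900), Kowalski ($114,100); remaining pool $540,700 reallocated over remaining profit-interest units 29.
Remaining shares: Delacroix 335,606.90 → $335,607; Ferraro 149,158.62 → $149,159; Halvorsen 55,934.48 → $55,934.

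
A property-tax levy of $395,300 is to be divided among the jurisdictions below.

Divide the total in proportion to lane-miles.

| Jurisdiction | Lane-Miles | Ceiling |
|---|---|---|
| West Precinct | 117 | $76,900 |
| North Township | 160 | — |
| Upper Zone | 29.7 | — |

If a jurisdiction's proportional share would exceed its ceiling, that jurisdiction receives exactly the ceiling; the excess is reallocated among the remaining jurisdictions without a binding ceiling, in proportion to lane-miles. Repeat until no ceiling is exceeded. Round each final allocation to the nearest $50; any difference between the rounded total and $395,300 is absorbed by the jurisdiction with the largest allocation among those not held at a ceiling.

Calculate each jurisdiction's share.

Combined lane-miles = 306.7.
Proportional shares (ignoring caps): West Precinct 150,799.15; North Township 206,221.06; Upper Zone 38,279.78.
Capped: West Precinct ($76,900); balance $318,400 reallocated over remaining lane-miles 189.7.
Redistributed shares: North Township 268,550.34 → $268,550; Upper Zone 49,849.66 → $49,850.

West Precinct: $76,900 | North Township: $268,550 | Upper Zone: $49,850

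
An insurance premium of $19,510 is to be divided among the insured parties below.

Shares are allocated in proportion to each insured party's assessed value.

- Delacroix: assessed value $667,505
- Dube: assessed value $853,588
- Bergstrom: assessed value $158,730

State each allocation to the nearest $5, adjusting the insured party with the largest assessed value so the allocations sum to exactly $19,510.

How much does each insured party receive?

Delacroix: $7,755 · Dube: $9,910 · Bergstrom: $1,845

Combined assessed value = 1,679,823.
Proportional shares: Delacroix 667,505/1,679,823 × $19,510 = 7,752.62; Dube 853,588/1,679,823 × $19,510 = 9,913.84; Bergstrom 158,730/1,679,823 × $19,510 = 1,843.54.
At nearest $5: Delacroix $7,755; Dube $9,915; Bergstrom $1,845. Sum = $19,515.
Difference $19,510 − $19,515 = −$5 applied to largest assessed value (Dube): Dube becomes $9,910.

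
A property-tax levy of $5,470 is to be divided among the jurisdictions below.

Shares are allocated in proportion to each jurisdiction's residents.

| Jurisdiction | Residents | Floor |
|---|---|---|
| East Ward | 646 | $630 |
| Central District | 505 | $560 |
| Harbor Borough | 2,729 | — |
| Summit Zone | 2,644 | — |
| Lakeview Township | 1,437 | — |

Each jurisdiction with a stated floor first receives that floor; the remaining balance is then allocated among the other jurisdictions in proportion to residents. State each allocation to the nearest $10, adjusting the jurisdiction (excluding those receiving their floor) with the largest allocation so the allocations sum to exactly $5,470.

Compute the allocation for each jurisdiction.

Guaranteed amounts: East Ward $630; Central District $560. Residual $4,280.
Residual split over remaining residents 6,810: Harbor Borough 1,715.14 → $1,720; Summit Zone 1,661.72 → $1,660; Lakeview Township 903.14 → $900.

East Ward: $630 | Central District: $560 | Harbor Borough: $1,720 | Summit Zone: $1,660 | Lakeview Township: $900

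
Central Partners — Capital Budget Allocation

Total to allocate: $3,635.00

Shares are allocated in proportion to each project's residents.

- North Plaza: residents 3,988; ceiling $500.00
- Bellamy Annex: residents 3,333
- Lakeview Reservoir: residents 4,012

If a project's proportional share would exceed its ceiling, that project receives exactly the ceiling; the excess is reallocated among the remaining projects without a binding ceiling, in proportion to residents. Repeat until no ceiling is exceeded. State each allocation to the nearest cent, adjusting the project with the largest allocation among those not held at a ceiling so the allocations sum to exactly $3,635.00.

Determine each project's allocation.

Combined residents = 11,333.
Pro-rata shares before constraints: North Plaza 1,279.1300; Bellamy Annex 1,069.0422; Lakeview Reservoir 1,286.8278.
Cap binds for North Plaza ($500.00); remaining pool $3,135.00 reallocated over remaining residents 7,345.
Redistributed shares: Bellamy Annex 1,422.5943 → $1,422.59; Lakeview Reservoir 1,712.4057 → $1,712.41.

North Plaza: $500.00 · Bellamy Annex: $1,422.59 · Lakeview Reservoir: $1,712.41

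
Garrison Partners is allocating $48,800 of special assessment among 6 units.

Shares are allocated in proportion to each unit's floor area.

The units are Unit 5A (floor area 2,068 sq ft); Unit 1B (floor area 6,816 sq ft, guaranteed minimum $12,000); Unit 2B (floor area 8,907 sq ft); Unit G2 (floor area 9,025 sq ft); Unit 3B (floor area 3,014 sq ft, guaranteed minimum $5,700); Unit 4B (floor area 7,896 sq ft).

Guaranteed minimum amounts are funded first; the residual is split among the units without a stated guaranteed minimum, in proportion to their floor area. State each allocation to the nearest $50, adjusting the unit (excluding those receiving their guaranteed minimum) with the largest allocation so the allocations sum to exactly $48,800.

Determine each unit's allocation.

Unit 5A: $2,300 | Unit 1B: $12,000 | Unit 2B: $9,950 | Unit G2: $10,050 | Unit 3B: $5,700 | Unit 4B: $8,800

Fund the minimums — Unit 1B $12,000; Unit 3B $5,700. Remaining pool $31,100.
Remaining pool split over remaining floor area 27,896: Unit 5A 2,305.52 → $2,300; Unit 2B 9,930.02 → $9,950; Unit G2 10,061.57 → $10,050; Unit 4B 8,802.90 → $8,800.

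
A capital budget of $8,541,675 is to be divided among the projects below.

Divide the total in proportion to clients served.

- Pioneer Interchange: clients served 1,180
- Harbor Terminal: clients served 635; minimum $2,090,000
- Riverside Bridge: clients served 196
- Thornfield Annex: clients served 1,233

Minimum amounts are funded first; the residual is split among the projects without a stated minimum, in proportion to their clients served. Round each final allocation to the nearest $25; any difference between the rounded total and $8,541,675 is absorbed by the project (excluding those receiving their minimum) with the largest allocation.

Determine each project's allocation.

Pioneer Interchange: $2,917,975 | Harbor Terminal: $2,090,000 | Riverside Bridge: $484,675 | Thornfield Annex: $3,049,025

Fund the minimums — Harbor Terminal $2,090,000. Remaining pool $6,451,675.
Remaining pool split over remaining clients served 2,609: Pioneer Interchange 2,917,967.23 → $2,917,975; Riverside Bridge 484,679.30 → $484,675; Thornfield Annex 3,049,028.47 → $3,049,025.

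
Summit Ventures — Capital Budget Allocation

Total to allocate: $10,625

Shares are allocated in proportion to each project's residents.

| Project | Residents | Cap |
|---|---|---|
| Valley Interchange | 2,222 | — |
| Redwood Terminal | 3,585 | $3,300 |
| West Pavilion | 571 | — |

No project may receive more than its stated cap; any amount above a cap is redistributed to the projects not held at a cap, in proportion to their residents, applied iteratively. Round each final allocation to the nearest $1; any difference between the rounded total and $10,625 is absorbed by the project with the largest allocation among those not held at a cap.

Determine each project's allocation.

Sum of residents: 6,378.
Unconstrained shares: Valley Interchange 3,701.59; Redwood Terminal 5,972.19; West Pavilion 951.22.
Cap binds for Redwood Terminal ($3,300); residual $7,325 reallocated over remaining residents 2,793.
Shares after redistribution: Valley Interchange 5,827.48 → $5,827; West Pavilion 1,497.52 → $1,498.

Valley Interchange: $5,827 · Redwood Terminal: $3,300 · West Pavilion: $1,498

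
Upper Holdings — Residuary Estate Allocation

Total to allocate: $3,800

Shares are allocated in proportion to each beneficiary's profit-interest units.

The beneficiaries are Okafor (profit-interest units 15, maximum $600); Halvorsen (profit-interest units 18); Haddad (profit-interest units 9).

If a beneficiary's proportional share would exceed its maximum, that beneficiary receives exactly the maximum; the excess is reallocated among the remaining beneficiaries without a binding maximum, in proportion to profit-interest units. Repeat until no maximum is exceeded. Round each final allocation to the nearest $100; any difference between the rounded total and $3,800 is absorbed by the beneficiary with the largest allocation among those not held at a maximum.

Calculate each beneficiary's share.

Combined profit-interest units = 42.
Unconstrained shares: Okafor 1,357.14; Halvorsen 1,628.57; Haddad 814.29.
Held at cap: Okafor ($600); residual $3,200 reallocated over remaining profit-interest units 27.
Shares after redistribution: Halvorsen 2,133.33 → $2,100; Haddad 1,066.67 → $1,100.

Okafor: $600 · Halvorsen: $2,100 · Haddad: $1,100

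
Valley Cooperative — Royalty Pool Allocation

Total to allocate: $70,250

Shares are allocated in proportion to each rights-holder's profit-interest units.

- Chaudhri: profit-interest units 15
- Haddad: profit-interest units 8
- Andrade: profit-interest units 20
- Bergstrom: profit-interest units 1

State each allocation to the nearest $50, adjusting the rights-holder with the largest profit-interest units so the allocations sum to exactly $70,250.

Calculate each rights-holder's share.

Chaudhri: $23,950; Haddad: $12,750; Andrade: $31,950; Bergstrom: $1,600

Sum of profit-interest units: 15 + 8 + 20 + 1 = 44.
Raw shares: Chaudhri 23,948.86; Haddad 12,772.73; Andrade 31,931.82; Bergstrom 1,596.59.
After rounding ($50): Chaudhri $23,950; Haddad $12,750; Andrade $31,950; Bergstrom $1,600. Sum = $70,250.
No rounding difference to absorb.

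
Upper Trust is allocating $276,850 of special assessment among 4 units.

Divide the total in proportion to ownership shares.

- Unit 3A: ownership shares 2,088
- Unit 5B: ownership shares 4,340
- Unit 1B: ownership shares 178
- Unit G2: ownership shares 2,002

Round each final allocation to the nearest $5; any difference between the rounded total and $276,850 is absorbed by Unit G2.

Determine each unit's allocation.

Unit 3A: $67,155; Unit 5B: $139,585; Unit 1B: $5,725; Unit G2: $64,385

Sum of ownership shares: 8,608.
Raw shares: Unit 3A 2,088/8,608 × $276,850 = 67,154.14; Unit 5B 4,340/8,608 × $276,850 = 139,582.83; Unit 1B 178/8,608 × $276,850 = 5,724.83; Unit G2 2,002/8,608 × $276,850 = 64,388.21.
After rounding ($5): Unit 3A $67,155; Unit 5B $139,585; Unit 1B $5,725; Unit G2 $64,390. Sum = $276,855.
Difference $276,850 − $276,855 = −$5 applied to Unit G2: Unit G2 becomes $64,385.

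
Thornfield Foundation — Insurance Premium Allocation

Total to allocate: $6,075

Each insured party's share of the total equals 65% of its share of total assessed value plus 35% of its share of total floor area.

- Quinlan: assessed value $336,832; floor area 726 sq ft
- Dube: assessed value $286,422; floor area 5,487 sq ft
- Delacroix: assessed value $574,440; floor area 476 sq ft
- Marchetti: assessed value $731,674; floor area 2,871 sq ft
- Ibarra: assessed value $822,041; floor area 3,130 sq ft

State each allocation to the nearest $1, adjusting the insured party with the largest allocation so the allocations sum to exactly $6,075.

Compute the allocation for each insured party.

Quinlan: $605 · Dube: $1,330 · Delacroix: $904 · Marchetti: $1,531 · Ibarra: $1,705

Assessed value total 2,751,409; floor area total 12,690.
Composite weights (65% assessed value + 35% floor area): Quinlan 0.0996; Dube 0.2190; Delacroix 0.1488; Marchetti 0.2520; Ibarra 0.2805.
Raw shares: Quinlan 605.06; Dube 1,330.43; Delacroix 904.18; Marchetti 1,531.12; Ibarra 1,704.21.
Rounded to nearest $1: Quinlan $605; Dube $1,330; Delacroix $904; Marchetti $1,531; Ibarra $1,704. Sum = $6,074.
Difference $6,075 − $6,074 = +$1 applied to largest allocation (Ibarra): Ibarra becomes $1,705.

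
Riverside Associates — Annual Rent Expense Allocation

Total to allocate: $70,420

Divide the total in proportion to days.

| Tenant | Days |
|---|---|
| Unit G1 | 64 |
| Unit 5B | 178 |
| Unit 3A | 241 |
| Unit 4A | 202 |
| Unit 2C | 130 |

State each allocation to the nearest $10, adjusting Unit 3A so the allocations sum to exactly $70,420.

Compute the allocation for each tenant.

Unit G1: $5,530 | Unit 5B: $15,380 | Unit 3A: $20,830 | Unit 4A: $17,450 | Unit 2C: $11,230

Sum of days: 815.
Pro-rata amounts: Unit G1 64/815 × $70,420 = 5,529.91; Unit 5B 178/815 × $70,420 = 15,380.07; Unit 3A 241/815 × $70,420 = 20,823.58; Unit 4A 202/815 × $70,420 = 17,453.79; Unit 2C 130/815 × $70,420 = 11,232.64.
After rounding ($10): Unit G1 $5,530; Unit 5B $15,380; Unit 3A $20,820; Unit 4A $17,450; Unit 2C $11,230. Sum = $70,410.
Difference $70,420 − $70,410 = +$10 applied to Unit 3A: Unit 3A becomes $20,830.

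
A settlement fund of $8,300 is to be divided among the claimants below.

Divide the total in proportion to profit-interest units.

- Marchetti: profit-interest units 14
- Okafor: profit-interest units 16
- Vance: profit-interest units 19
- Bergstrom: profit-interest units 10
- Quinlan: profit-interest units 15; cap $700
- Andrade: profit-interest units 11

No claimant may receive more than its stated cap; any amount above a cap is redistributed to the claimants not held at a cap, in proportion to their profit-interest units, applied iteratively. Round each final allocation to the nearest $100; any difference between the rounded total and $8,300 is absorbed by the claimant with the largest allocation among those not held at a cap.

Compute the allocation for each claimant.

Marchetti: $1,500 | Okafor: $1,700 | Vance: $2,100 | Bergstrom: $1,100 | Quinlan: $700 | Andrade: $1,200

Sum of profit-interest units: 85.
Proportional shares (ignoring caps): Marchetti 1,367.06; Okafor 1,562.35; Vance 1,855.29; Bergstrom 976.47; Quinlan 1,464.71; Andrade 1,074.12.
Capped: Quinlan ($700); residual $7,600 reallocated over remaining profit-interest units 70.
Remaining shares: Marchetti 1,520.00 → $1,500; Okafor 1,737.14 → $1,700; Vance 2,062.86 → $2,100; Bergstrom 1,085.71 → $1,100; Andrade 1,194.29 → $1,200.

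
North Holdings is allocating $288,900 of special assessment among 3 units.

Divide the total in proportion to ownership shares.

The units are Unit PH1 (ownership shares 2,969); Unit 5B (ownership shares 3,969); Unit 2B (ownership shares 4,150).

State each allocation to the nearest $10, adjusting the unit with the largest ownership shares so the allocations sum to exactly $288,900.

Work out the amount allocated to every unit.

Combined ownership shares = 2,969 + 3,969 + 4,150 = 11,088.
Pro-rata amounts: Unit PH1 77,357.87; Unit 5B 103,413.07; Unit 2B 108,129.06.
Rounded to nearest $10: Unit PH1 $77,360; Unit 5B $103,410; Unit 2B $108,130. Sum = $288,900.
Sum already equals the total — no adjustment.

Unit PH1: $77,360; Unit 5B: $103,410; Unit 2B: $108,130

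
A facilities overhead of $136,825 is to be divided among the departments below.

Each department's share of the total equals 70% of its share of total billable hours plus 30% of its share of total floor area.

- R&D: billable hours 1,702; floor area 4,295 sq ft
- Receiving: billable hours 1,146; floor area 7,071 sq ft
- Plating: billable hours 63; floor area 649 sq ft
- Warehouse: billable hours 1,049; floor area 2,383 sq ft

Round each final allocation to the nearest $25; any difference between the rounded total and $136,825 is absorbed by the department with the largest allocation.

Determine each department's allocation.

R&D: $53,400; Receiving: $47,875; Plating: $3,375; Warehouse: $32,175

Billable hours total 3,960; floor area total 14,398.
Composite weights (70% billable hours + 30% floor area): R&D 0.3904; Receiving 0.3499; Plating 0.0247; Warehouse 0.2351.
Unrounded shares: R&D 53,409.66; Receiving 47,876.26; Plating 3,373.98; Warehouse 32,165.10.
After rounding ($25): R&D $53,400; Receiving $47,875; Plating $3,375; Warehouse $32,175. Sum = $136,825.
Rounded total matches; no reconciliation needed.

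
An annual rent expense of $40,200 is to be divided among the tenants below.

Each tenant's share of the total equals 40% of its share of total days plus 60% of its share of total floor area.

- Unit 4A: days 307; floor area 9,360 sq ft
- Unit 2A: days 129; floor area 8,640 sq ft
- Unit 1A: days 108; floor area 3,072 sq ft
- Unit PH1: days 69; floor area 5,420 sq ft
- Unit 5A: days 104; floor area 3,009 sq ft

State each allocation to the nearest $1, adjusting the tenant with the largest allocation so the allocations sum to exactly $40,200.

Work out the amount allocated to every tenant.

Unit 4A: $14,537 | Unit 2A: $9,957 | Unit 1A: $4,934 | Unit PH1: $5,979 | Unit 5A: $4,793

Days total 717; floor area total 29,501.
Blended shares (40% days + 60% floor area): Unit 4A 0.3616; Unit 2A 0.2477; Unit 1A 0.1227; Unit PH1 0.1487; Unit 5A 0.1192.
Pro-rata amounts: Unit 4A 14,537.75; Unit 2A 9,957.11; Unit 1A 4,933.76; Unit PH1 5,978.84; Unit 5A 4,792.54.
At nearest $1: Unit 4A $14,538; Unit 2A $9,957; Unit 1A $4,934; Unit PH1 $5,979; Unit 5A $4,793. Sum = $40,201.
Difference $40,200 − $40,201 = −$1 applied to largest allocation (Unit 4A): Unit 4A becomes $14,537.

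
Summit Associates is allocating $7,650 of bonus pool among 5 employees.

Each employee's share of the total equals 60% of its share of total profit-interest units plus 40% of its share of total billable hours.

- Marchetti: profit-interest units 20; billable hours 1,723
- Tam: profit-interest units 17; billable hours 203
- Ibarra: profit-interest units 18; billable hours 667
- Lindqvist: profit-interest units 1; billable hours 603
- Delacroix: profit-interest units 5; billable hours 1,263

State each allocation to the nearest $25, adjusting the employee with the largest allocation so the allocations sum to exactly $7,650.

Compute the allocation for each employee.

Marchetti: $2,675 · Tam: $1,425 · Ibarra: $1,800 · Lindqvist: $500 · Delacroix: $1,250

Totals — profit-interest units 61, billable hours 4,459.
Blended shares (60% profit-interest units + 40% billable hours): Marchetti 0.3513; Tam 0.1854; Ibarra 0.2369; Lindqvist 0.0639; Delacroix 0.1625.
Proportional shares: Marchetti 2,687.33; Tam 1,418.49; Ibarra 1,812.16; Lindqvist 489.06; Delacroix 1,242.97.
Rounded to nearest $25: Marchetti $2,675; Tam $1,425; Ibarra $1,800; Lindqvist $500; Delacroix $1,250. Sum = $7,650.
Sum already equals the total — no adjustment.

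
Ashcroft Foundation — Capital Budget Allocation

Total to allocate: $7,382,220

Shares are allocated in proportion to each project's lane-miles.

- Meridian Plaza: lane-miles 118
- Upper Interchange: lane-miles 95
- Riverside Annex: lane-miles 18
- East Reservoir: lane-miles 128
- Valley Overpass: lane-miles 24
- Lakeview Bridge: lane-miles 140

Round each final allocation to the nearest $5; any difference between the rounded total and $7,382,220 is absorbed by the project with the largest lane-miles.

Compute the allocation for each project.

Meridian Plaza: $1,665,585 · Upper Interchange: $1,340,940 · Riverside Annex: $254,075 · East Reservoir: $1,806,740 · Valley Overpass: $338,765 · Lakeview Bridge: $1,976,115

Total lane-miles = 523.
Unrounded shares: Meridian Plaza 118/523 × $7,382,220 = 1,665,586.92; Upper Interchange 95/523 × $7,382,220 = 1,340,938.62; Riverside Annex 18/523 × $7,382,220 = 254,072.58; East Reservoir 128/523 × $7,382,220 = 1,806,738.36; Valley Overpass 24/523 × $7,382,220 = 338,763.44; Lakeview Bridge 140/523 × $7,382,220 = 1,976,120.08.
At nearest $5: Meridian Plaza $1,665,585; Upper Interchange $1,340,940; Riverside Annex $254,075; East Reservoir $1,806,740; Valley Overpass $338,765; Lakeview Bridge $1,976,120. Sum = $7,382,225.
Difference $7,382,220 − $7,382,225 = −$5 applied to largest lane-miles (Lakeview Bridge): Lakeview Bridge becomes $1,976,115.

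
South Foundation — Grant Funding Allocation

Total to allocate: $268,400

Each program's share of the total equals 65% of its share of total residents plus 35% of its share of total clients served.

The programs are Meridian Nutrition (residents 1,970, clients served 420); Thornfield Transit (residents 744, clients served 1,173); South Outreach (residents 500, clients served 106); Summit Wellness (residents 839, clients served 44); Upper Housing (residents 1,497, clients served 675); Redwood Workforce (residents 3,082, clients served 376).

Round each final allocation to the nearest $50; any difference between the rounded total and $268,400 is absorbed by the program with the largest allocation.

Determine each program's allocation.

Meridian Nutrition: $53,950 | Thornfield Transit: $54,500 | South Outreach: $13,650 | Summit Wellness: $18,450 | Upper Housing: $52,950 | Redwood Workforce: $74,900

Totals — residents 8,632, clients served 2,794.
Blended shares (65% residents + 35% clients served): Meridian Nutrition 0.2010; Thornfield Transit 0.2030; South Outreach 0.0509; Summit Wellness 0.0687; Upper Housing 0.1973; Redwood Workforce 0.2792.
Pro-rata amounts: Meridian Nutrition 53,936.62; Thornfield Transit 54,475.53; South Outreach 13,669.36; Summit Wellness 18,436.27; Upper Housing 52,950.51; Redwood Workforce 74,931.71.
At nearest $50: Meridian Nutrition $53,950; Thornfield Transit $54,500; South Outreach $13,650; Summit Wellness $18,450; Upper Housing $52,950; Redwood Workforce $74,950. Sum = $268,450.
Difference $268,400 − $268,450 = −$50 applied to largest allocation (Redwood Workforce): Redwood Workforce becomes $74,900.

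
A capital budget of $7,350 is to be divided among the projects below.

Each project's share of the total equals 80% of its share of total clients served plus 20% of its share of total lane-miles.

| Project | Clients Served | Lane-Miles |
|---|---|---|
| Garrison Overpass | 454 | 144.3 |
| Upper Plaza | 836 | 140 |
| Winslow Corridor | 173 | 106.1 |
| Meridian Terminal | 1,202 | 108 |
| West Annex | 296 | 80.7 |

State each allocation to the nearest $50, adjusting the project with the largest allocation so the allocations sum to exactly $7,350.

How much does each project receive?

Clients served total 2,961; lane-miles total 579.1.
Combined weights (80% clients served + 20% lane-miles): Garrison Overpass 0.1725; Upper Plaza 0.2742; Winslow Corridor 0.0834; Meridian Terminal 0.3621; West Annex 0.1078.
Proportional shares: Garrison Overpass 1,267.85; Upper Plaza 2,015.52; Winslow Corridor 612.87; Meridian Terminal 2,661.10; West Annex 792.65.
Rounded to nearest $50: Garrison Overpass $1,250; Upper Plaza $2,000; Winslow Corridor $600; Meridian Terminal $2,650; West Annex $800. Sum = $7,300.
Difference $7,350 − $7,300 = +$50 applied to largest allocation (Meridian Terminal): Meridian Terminal becomes $2,700.

Garrison Overpass: $1,250 · Upper Plaza: $2,000 · Winslow Corridor: $600 · Meridian Terminal: $2,700 · West Annex: $800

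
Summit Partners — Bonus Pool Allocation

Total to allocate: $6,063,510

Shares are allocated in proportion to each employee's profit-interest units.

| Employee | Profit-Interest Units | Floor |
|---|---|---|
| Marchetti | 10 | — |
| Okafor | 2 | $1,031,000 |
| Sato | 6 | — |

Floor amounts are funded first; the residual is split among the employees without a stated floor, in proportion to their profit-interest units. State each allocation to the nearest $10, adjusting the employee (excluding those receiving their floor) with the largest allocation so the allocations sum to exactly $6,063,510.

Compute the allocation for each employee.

Guaranteed amounts: Okafor $1,031,000. Residual $5,032,510.
Residual split over remaining profit-interest units 16: Marchetti 3,145,318.75 → $3,145,320; Sato 1,887,191.25 → $1,887,190.

Marchetti: $3,145,320 · Okafor: $1,031,000 · Sato: $1,887,190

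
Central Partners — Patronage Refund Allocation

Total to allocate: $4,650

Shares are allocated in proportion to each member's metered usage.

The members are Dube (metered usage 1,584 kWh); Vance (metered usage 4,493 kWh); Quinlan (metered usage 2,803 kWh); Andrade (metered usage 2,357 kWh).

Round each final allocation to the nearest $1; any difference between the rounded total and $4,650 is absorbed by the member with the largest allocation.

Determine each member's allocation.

Dube: $655; Vance: $1,860; Quinlan: $1,160; Andrade: $975

Metered usage total: 11,237.
Pro-rata amounts: Dube 1,584/11,237 × $4,650 = 655.48; Vance 4,493/11,237 × $4,650 = 1,859.26; Quinlan 2,803/11,237 × $4,650 = 1,159.91; Andrade 2,357/11,237 × $4,650 = 975.35.
After rounding ($1): Dube $655; Vance $1,859; Quinlan $1,160; Andrade $975. Sum = $4,649.
Difference $4,650 − $4,649 = +$1 applied to largest allocation (Vance): Vance becomes $1,860.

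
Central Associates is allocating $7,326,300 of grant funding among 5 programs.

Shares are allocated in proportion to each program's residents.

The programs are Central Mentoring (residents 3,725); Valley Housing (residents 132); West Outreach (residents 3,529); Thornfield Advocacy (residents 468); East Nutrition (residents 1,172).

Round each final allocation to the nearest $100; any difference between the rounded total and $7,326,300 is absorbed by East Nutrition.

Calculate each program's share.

Total residents = 9,026.
Pro-rata amounts: Central Mentoring 3,725/9,026 × $7,326,300 = 3,023,539.50; Valley Housing 132/9,026 × $7,326,300 = 107,142.88; West Outreach 3,529/9,026 × $7,326,300 = 2,864,448.56; Thornfield Advocacy 468/9,026 × $7,326,300 = 379,870.20; East Nutrition 1,172/9,026 × $7,326,300 = 951,298.87.
After rounding ($100): Central Mentoring $3,023,500; Valley Housing $107,100; West Outreach $2,864,400; Thornfield Advocacy $379,900; East Nutrition $951,300. Sum = $7,326,200.
Difference $7,326,300 − $7,326,200 = +$100 applied to East Nutrition: East Nutrition becomes $951,400.

Central Mentoring: $3,023,500; Valley Housing: $107,100; West Outreach: $2,864,400; Thornfield Advocacy: $379,900; East Nutrition: $951,400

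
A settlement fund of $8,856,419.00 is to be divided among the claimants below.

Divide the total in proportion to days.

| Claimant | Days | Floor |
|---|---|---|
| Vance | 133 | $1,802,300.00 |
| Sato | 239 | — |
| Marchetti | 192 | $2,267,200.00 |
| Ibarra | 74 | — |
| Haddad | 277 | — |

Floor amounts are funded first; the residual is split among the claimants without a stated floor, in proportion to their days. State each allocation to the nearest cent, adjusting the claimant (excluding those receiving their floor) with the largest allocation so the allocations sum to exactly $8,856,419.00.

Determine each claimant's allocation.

Minimums first: Vance $1,802,300.00; Marchetti $2,267,200.00. Remaining pool $4,786,919.00.
Remaining pool split over remaining days 590: Sato 1,939,107.8661 → $1,939,107.87; Ibarra 600,393.2305 → $600,393.23; Haddad 2,247,417.9034 → $2,247,417.90.

Vance: $1,802,300.00 · Sato: $1,939,107.87 · Marchetti: $2,267,200.00 · Ibarra: $600,393.23 · Haddad: $2,247,417.90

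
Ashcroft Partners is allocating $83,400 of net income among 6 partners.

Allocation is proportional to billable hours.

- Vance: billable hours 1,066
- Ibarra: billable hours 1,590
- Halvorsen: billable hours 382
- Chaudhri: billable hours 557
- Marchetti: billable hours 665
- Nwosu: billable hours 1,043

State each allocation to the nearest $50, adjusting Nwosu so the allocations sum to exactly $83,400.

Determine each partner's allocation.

Total billable hours = 5,303.
Pro-rata amounts: Vance 1,066/5,303 × $83,400 = 16,764.93; Ibarra 1,590/5,303 × $83,400 = 25,005.85; Halvorsen 382/5,303 × $83,400 = 6,007.69; Chaudhri 557/5,303 × $83,400 = 8,759.91; Marchetti 665/5,303 × $83,400 = 10,458.42; Nwosu 1,043/5,303 × $83,400 = 16,403.21.
After rounding ($50): Vance $16,750; Ibarra $25,000; Halvorsen $6,000; Chaudhri $8,750; Marchetti $10,450; Nwosu $16,400. Sum = $83,350.
Difference $83,400 − $83,350 = +$50 applied to Nwosu: Nwosu becomes $16,450.

Vance: $16,750 | Ibarra: $25,000 | Halvorsen: $6,000 | Chaudhri: $8,750 | Marchetti: $10,450 | Nwosu: $16,450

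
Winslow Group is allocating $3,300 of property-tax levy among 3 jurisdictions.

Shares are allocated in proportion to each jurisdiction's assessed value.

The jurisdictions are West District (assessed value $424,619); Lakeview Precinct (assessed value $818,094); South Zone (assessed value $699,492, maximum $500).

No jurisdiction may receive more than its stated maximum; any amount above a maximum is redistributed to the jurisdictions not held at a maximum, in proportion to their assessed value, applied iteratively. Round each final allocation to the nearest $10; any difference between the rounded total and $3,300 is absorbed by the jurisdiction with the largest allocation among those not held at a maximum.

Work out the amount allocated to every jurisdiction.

Sum of assessed value: 1,942,205.
Proportional shares (ignoring caps): West District 721.47; Lakeview Precinct 1,390.02; South Zone 1,188.51.
Capped: South Zone ($500); balance $2,800 reallocated over remaining assessed value 1,242,713.
Redistributed shares: West District 956.72 → $960; Lakeview Precinct 1,843.28 → $1,840.

West District: $960 | Lakeview Precinct: $1,840 | South Zone: $500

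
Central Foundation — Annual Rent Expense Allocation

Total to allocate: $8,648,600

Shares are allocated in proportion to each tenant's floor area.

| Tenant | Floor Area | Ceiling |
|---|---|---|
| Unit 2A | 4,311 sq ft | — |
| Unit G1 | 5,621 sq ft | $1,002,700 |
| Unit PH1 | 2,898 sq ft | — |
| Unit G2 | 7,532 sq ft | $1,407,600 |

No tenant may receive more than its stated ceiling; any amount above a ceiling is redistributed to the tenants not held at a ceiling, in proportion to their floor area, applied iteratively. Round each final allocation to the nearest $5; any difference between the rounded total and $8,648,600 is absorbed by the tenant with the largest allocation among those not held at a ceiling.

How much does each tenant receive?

Unit 2A: $3,730,520; Unit G1: $1,002,700; Unit PH1: $2,507,780; Unit G2: $1,407,600

Total floor area = 20,362.
Proportional shares (ignoring caps): Unit 2A 1,831,063.48; Unit G1 2,387,475.72; Unit PH1 1,230,902.80; Unit G2 3,199,158.00.
Held at cap: Unit G1 ($1,002,700), Unit G2 ($1,407,600); balance $6,238,300 reallocated over remaining floor area 7,209.
Shares after redistribution: Unit 2A 3,730,518.98 → $3,730,520; Unit PH1 2,507,781.02 → $2,507,780.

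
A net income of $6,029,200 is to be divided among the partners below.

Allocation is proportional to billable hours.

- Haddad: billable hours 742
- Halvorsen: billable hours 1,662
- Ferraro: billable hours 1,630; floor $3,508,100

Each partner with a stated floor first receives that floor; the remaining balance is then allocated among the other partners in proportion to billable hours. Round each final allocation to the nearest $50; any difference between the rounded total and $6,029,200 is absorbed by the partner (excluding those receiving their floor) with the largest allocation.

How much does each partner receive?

Minimums first: Ferraro $3,508,100. Remaining pool $2,521,100.
Remaining pool split over remaining billable hours 2,404: Haddad 778,143.18 → $778,150; Halvorsen 1,742,956.82 → $1,742,950.

Haddad: $778,150 · Halvorsen: $1,742,950 · Ferraro: $3,508,100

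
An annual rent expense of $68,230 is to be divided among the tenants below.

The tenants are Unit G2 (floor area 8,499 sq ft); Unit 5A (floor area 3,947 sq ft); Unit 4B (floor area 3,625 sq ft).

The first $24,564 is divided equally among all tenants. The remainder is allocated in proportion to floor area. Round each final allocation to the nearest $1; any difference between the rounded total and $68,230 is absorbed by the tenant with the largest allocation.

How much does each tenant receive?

Unit G2: $31,281 · Unit 5A: $18,912 · Unit 4B: $18,037

First tranche $24,564 split equally: $8,188 each.
Remainder $43,666 by floor area (total 16,071): Unit G2 23,092.36 → $23,092; Unit 5A 10,724.27 → $10,724; Unit 4B 9,849.37 → $9,849.
Rounding difference +$1 on remainder applied to Unit G2.
Totals: Unit G2 $8,188 + $23,093 = $31,281; Unit 5A $8,188 + $10,724 = $18,912; Unit 4B $8,188 + $9,849 = $18,037.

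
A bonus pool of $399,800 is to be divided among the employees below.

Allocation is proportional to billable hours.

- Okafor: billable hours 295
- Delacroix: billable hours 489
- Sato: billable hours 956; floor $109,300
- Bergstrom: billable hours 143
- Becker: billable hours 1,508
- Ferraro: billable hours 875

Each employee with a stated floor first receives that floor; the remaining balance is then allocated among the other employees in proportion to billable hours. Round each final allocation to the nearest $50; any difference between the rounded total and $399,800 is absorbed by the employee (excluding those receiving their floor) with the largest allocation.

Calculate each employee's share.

Fund the minimums — Sato $109,300. Residual $290,500.
Residual split over remaining billable hours 3,310: Okafor 25,890.48 → $25,900; Delacroix 42,916.77 → $42,900; Bergstrom 12,550.30 → $12,550; Becker 132,348.64 → $132,350; Ferraro 76,793.81 → $76,800.

Okafor: $25,900 · Delacroix: $42,900 · Sato: $109,300 · Bergstrom: $12,550 · Becker: $132,350 · Ferraro: $76,800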